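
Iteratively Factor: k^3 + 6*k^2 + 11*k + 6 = (k + 1)*(k^2 + 5*k + 6) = (k + 1)*(k + 3)*(k + 2)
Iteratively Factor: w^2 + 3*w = (w + 3)*(w)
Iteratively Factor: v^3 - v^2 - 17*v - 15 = (v + 1)*(v^2 - 2*v - 15) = (v + 1)*(v + 3)*(v - 5)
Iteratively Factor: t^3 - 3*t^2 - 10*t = (t)*(t^2 - 3*t - 10) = t*(t + 2)*(t - 5)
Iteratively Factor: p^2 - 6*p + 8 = (p - 4)*(p - 2)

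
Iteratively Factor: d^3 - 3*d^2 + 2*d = (d - 1)*(d^2 - 2*d) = d*(d - 1)*(d - 2)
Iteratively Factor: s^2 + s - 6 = (s - 2)*(s + 3)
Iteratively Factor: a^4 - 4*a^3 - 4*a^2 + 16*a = (a - 4)*(a^3 - 4*a) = a*(a - 4)*(a^2 - 4) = a*(a - 4)*(a + 2)*(a - 2)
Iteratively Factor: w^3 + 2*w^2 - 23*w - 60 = (w + 3)*(w^2 - w - 20) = (w - 5)*(w + 3)*(w + 4)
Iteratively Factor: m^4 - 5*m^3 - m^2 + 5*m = (m - 5)*(m^3 - m) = m*(m - 5)*(m^2 - 1) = m*(m - 5)*(m - 1)*(m + 1)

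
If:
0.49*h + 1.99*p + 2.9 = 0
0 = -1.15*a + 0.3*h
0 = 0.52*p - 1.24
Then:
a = -4.07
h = -15.60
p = 2.38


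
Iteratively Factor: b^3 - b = (b)*(b^2 - 1) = b*(b + 1)*(b - 1)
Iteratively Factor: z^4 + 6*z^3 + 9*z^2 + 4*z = (z + 1)*(z^3 + 5*z^2 + 4*z) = z*(z + 1)*(z^2 + 5*z + 4) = z*(z + 1)^2*(z + 4)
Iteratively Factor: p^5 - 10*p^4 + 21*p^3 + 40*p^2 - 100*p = (p)*(p^4 - 10*p^3 + 21*p^2 + 40*p - 100) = p*(p + 2)*(p^3 - 12*p^2 + 45*p - 50) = p*(p - 5)*(p + 2)*(p^2 - 7*p + 10) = p*(p - 5)*(p - 2)*(p + 2)*(p - 5)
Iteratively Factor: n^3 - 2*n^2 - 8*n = (n - 4)*(n^2 + 2*n) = n*(n - 4)*(n + 2)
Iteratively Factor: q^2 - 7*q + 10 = (q - 2)*(q - 5)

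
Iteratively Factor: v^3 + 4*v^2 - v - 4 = (v + 1)*(v^2 + 3*v - 4) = (v + 1)*(v + 4)*(v - 1)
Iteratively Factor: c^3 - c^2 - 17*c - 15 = (c + 3)*(c^2 - 4*c - 5) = (c - 5)*(c + 3)*(c + 1)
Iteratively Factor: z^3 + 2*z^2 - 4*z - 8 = (z + 2)*(z^2 - 4) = (z + 2)^2*(z - 2)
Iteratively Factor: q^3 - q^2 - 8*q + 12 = (q + 3)*(q^2 - 4*q + 4) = (q - 2)*(q + 3)*(q - 2)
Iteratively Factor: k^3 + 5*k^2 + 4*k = (k + 1)*(k^2 + 4*k) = k*(k + 1)*(k + 4)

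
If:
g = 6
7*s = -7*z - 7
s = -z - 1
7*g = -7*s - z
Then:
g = 6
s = -41/6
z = 35/6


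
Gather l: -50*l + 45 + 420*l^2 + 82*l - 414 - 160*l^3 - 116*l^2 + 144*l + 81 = -160*l^3 + 304*l^2 + 176*l - 288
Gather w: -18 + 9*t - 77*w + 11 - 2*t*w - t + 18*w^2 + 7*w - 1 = 8*t + 18*w^2 + w*(-2*t - 70) - 8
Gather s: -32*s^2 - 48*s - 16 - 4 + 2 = -32*s^2 - 48*s - 18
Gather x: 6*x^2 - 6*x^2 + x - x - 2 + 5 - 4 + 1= 0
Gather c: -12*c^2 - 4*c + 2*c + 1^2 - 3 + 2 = -12*c^2 - 2*c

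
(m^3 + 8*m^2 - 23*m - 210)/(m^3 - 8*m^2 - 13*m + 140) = (m^2 + 13*m + 42)/(m^2 - 3*m - 28)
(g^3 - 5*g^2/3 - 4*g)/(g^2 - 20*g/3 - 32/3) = g*(g - 3)/(g - 8)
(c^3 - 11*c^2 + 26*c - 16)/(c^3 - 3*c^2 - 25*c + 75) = (c^3 - 11*c^2 + 26*c - 16)/(c^3 - 3*c^2 - 25*c + 75)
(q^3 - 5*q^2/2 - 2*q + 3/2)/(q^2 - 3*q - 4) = (2*q^2 - 7*q + 3)/(2*(q - 4))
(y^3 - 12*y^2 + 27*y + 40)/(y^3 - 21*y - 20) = (y - 8)/(y + 4)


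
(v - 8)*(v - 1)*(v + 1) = v^3 - 8*v^2 - v + 8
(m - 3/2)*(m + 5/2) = m^2 + m - 15/4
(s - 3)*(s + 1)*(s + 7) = s^3 + 5*s^2 - 17*s - 21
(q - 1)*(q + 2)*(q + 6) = q^3 + 7*q^2 + 4*q - 12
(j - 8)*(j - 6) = j^2 - 14*j + 48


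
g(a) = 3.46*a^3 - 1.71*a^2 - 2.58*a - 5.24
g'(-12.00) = 1533.18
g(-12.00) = -6199.40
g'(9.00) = 807.42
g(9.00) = 2355.37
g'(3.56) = 116.80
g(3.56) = 120.01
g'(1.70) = 21.60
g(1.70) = 2.43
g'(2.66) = 61.77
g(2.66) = 40.92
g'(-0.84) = 7.62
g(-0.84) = -6.33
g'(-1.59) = 29.10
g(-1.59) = -19.37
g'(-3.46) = 133.52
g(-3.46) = -160.10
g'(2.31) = 44.91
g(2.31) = 22.32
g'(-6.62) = 474.96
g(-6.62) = -1066.91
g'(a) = 10.38*a^2 - 3.42*a - 2.58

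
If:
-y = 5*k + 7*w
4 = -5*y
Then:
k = 4/25 - 7*w/5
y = -4/5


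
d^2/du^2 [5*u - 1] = 0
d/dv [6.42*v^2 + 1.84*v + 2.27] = 12.84*v + 1.84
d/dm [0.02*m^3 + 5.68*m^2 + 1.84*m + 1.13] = 0.06*m^2 + 11.36*m + 1.84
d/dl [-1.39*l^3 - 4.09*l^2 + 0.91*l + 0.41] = -4.17*l^2 - 8.18*l + 0.91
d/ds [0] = 0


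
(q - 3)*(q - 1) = q^2 - 4*q + 3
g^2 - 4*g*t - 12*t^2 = (g - 6*t)*(g + 2*t)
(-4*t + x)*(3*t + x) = -12*t^2 - t*x + x^2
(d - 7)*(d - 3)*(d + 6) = d^3 - 4*d^2 - 39*d + 126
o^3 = o^3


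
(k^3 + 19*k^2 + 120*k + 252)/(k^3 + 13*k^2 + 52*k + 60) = (k^2 + 13*k + 42)/(k^2 + 7*k + 10)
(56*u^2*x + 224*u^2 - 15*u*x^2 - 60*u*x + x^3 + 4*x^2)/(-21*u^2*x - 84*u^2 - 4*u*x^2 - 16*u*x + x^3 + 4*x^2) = (-8*u + x)/(3*u + x)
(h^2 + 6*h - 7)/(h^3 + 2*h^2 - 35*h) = (h - 1)/(h*(h - 5))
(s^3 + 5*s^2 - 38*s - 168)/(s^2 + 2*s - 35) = (s^2 - 2*s - 24)/(s - 5)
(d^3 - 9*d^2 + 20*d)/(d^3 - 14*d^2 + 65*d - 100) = d/(d - 5)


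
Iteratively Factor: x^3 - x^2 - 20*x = (x + 4)*(x^2 - 5*x) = x*(x + 4)*(x - 5)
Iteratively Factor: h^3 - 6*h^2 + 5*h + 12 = (h + 1)*(h^2 - 7*h + 12) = (h - 4)*(h + 1)*(h - 3)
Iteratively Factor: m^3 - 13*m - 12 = (m - 4)*(m^2 + 4*m + 3) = (m - 4)*(m + 3)*(m + 1)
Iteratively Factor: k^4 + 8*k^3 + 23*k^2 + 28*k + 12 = (k + 2)*(k^3 + 6*k^2 + 11*k + 6) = (k + 1)*(k + 2)*(k^2 + 5*k + 6) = (k + 1)*(k + 2)*(k + 3)*(k + 2)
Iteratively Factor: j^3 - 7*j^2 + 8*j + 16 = (j + 1)*(j^2 - 8*j + 16) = (j - 4)*(j + 1)*(j - 4)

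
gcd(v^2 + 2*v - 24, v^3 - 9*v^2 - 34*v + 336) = v + 6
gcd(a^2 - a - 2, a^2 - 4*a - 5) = a + 1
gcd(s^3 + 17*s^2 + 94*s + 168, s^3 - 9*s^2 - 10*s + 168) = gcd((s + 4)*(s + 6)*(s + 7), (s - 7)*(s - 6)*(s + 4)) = s + 4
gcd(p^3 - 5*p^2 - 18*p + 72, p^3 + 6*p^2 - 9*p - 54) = p - 3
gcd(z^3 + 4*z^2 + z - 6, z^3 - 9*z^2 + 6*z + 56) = z + 2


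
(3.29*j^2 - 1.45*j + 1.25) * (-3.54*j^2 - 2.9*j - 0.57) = -11.6466*j^4 - 4.408*j^3 - 2.0953*j^2 - 2.7985*j - 0.7125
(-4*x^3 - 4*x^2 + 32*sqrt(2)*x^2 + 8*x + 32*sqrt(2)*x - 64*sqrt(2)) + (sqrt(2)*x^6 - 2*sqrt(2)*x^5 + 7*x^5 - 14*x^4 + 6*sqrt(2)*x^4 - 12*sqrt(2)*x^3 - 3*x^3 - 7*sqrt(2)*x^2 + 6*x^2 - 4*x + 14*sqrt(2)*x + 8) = sqrt(2)*x^6 - 2*sqrt(2)*x^5 + 7*x^5 - 14*x^4 + 6*sqrt(2)*x^4 - 12*sqrt(2)*x^3 - 7*x^3 + 2*x^2 + 25*sqrt(2)*x^2 + 4*x + 46*sqrt(2)*x - 64*sqrt(2) + 8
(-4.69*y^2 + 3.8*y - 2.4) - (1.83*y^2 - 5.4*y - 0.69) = -6.52*y^2 + 9.2*y - 1.71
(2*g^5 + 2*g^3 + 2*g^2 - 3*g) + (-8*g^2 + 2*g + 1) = 2*g^5 + 2*g^3 - 6*g^2 - g + 1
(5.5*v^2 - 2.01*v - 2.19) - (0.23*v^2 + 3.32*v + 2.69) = 5.27*v^2 - 5.33*v - 4.88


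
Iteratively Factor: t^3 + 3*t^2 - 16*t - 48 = (t + 3)*(t^2 - 16) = (t - 4)*(t + 3)*(t + 4)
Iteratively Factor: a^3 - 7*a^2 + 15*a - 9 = (a - 3)*(a^2 - 4*a + 3) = (a - 3)*(a - 1)*(a - 3)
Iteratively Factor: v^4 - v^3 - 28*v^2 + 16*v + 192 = (v + 4)*(v^3 - 5*v^2 - 8*v + 48) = (v + 3)*(v + 4)*(v^2 - 8*v + 16) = (v - 4)*(v + 3)*(v + 4)*(v - 4)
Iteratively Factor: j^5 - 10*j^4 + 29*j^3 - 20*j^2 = (j - 1)*(j^4 - 9*j^3 + 20*j^2) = (j - 4)*(j - 1)*(j^3 - 5*j^2) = (j - 5)*(j - 4)*(j - 1)*(j^2) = j*(j - 5)*(j - 4)*(j - 1)*(j)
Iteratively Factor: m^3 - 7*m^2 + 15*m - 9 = (m - 3)*(m^2 - 4*m + 3) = (m - 3)*(m - 1)*(m - 3)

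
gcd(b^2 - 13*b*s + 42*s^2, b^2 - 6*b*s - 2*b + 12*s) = -b + 6*s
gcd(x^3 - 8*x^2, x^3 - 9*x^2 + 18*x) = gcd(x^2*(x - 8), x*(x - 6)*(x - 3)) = x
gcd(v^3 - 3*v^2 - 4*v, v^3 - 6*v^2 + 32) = v - 4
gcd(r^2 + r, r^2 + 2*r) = r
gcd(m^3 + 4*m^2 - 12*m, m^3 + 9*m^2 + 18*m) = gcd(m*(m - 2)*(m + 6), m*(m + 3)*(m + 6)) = m^2 + 6*m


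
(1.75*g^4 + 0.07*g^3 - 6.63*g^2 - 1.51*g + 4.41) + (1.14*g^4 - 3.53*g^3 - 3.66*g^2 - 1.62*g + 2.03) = 2.89*g^4 - 3.46*g^3 - 10.29*g^2 - 3.13*g + 6.44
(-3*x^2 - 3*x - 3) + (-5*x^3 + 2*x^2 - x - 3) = -5*x^3 - x^2 - 4*x - 6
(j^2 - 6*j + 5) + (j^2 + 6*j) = 2*j^2 + 5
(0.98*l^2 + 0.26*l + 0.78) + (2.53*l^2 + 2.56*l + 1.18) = 3.51*l^2 + 2.82*l + 1.96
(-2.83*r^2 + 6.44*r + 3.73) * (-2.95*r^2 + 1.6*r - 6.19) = 8.3485*r^4 - 23.526*r^3 + 16.8182*r^2 - 33.8956*r - 23.0887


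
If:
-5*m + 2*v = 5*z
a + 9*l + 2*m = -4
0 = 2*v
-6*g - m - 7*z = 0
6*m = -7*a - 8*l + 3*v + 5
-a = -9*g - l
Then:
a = 659/525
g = 22/105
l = -331/525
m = 22/105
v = 0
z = -22/105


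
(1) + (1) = 2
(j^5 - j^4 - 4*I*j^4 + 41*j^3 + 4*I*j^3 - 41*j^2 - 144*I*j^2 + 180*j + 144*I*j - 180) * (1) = j^5 - j^4 - 4*I*j^4 + 41*j^3 + 4*I*j^3 - 41*j^2 - 144*I*j^2 + 180*j + 144*I*j - 180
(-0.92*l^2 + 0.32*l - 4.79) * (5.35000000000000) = -4.922*l^2 + 1.712*l - 25.6265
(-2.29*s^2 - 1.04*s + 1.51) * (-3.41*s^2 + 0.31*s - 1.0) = 7.8089*s^4 + 2.8365*s^3 - 3.1815*s^2 + 1.5081*s - 1.51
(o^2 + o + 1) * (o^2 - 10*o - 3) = o^4 - 9*o^3 - 12*o^2 - 13*o - 3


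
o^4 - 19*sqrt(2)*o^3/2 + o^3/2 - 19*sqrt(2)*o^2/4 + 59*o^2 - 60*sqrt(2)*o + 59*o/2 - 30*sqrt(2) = (o + 1/2)*(o - 4*sqrt(2))*(o - 3*sqrt(2))*(o - 5*sqrt(2)/2)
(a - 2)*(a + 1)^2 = a^3 - 3*a - 2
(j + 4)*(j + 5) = j^2 + 9*j + 20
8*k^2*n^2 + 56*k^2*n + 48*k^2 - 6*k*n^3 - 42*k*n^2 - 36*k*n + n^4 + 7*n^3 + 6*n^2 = (-4*k + n)*(-2*k + n)*(n + 1)*(n + 6)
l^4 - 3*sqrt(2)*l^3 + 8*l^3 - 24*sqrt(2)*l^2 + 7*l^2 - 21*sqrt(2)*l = l*(l + 1)*(l + 7)*(l - 3*sqrt(2))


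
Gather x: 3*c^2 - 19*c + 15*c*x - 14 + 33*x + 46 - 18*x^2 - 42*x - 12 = 3*c^2 - 19*c - 18*x^2 + x*(15*c - 9) + 20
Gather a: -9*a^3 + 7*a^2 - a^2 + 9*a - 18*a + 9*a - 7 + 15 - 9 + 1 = -9*a^3 + 6*a^2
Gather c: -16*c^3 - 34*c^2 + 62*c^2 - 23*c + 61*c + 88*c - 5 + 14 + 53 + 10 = -16*c^3 + 28*c^2 + 126*c + 72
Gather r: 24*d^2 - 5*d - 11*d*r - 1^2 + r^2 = 24*d^2 - 11*d*r - 5*d + r^2 - 1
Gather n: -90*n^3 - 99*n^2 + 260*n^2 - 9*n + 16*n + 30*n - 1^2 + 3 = -90*n^3 + 161*n^2 + 37*n + 2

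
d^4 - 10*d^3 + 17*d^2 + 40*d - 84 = (d - 7)*(d - 3)*(d - 2)*(d + 2)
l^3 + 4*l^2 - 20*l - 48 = (l - 4)*(l + 2)*(l + 6)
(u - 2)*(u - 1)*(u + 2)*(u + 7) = u^4 + 6*u^3 - 11*u^2 - 24*u + 28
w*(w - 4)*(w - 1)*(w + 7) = w^4 + 2*w^3 - 31*w^2 + 28*w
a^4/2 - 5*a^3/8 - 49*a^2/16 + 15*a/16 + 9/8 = (a/2 + 1)*(a - 3)*(a - 3/4)*(a + 1/2)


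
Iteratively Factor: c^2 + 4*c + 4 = (c + 2)*(c + 2)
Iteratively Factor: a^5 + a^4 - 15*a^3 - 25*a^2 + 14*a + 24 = (a - 4)*(a^4 + 5*a^3 + 5*a^2 - 5*a - 6) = (a - 4)*(a + 1)*(a^3 + 4*a^2 + a - 6) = (a - 4)*(a + 1)*(a + 3)*(a^2 + a - 2) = (a - 4)*(a + 1)*(a + 2)*(a + 3)*(a - 1)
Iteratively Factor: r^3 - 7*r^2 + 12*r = (r)*(r^2 - 7*r + 12) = r*(r - 3)*(r - 4)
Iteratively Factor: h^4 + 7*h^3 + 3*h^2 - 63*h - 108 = (h - 3)*(h^3 + 10*h^2 + 33*h + 36) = (h - 3)*(h + 4)*(h^2 + 6*h + 9) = (h - 3)*(h + 3)*(h + 4)*(h + 3)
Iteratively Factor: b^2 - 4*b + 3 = (b - 3)*(b - 1)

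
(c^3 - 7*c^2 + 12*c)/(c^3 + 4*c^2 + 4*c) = (c^2 - 7*c + 12)/(c^2 + 4*c + 4)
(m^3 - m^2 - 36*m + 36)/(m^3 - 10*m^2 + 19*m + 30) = (m^2 + 5*m - 6)/(m^2 - 4*m - 5)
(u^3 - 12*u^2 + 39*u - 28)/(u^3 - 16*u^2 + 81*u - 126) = (u^2 - 5*u + 4)/(u^2 - 9*u + 18)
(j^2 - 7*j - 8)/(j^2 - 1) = (j - 8)/(j - 1)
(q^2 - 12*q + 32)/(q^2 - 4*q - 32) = (q - 4)/(q + 4)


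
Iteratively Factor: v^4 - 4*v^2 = (v)*(v^3 - 4*v) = v*(v + 2)*(v^2 - 2*v) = v*(v - 2)*(v + 2)*(v)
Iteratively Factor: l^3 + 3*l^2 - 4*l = (l)*(l^2 + 3*l - 4) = l*(l + 4)*(l - 1)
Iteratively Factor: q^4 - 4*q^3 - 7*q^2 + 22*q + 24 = (q - 4)*(q^3 - 7*q - 6) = (q - 4)*(q - 3)*(q^2 + 3*q + 2) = (q - 4)*(q - 3)*(q + 1)*(q + 2)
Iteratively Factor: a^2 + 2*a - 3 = (a - 1)*(a + 3)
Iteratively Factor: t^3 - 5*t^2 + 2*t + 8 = (t - 4)*(t^2 - t - 2) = (t - 4)*(t + 1)*(t - 2)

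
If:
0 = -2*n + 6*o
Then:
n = 3*o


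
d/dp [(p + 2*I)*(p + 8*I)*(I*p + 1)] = 3*I*p^2 - 18*p - 6*I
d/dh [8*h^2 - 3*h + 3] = 16*h - 3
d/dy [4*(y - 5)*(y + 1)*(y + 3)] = 12*y^2 - 8*y - 68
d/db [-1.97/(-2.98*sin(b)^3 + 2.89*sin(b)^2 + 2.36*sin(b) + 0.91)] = (-17.6118*sin(b)^2 + 11.3866*sin(b) + 4.6492)*cos(b)/(-2.98*sin(b)^3 + 2.89*sin(b)^2 + 2.36*sin(b) + 0.91)^2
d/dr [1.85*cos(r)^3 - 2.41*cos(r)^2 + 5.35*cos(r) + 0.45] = (-5.55*cos(r)^2 + 4.82*cos(r) - 5.35)*sin(r)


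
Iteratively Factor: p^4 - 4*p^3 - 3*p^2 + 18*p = (p + 2)*(p^3 - 6*p^2 + 9*p) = (p - 3)*(p + 2)*(p^2 - 3*p) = p*(p - 3)*(p + 2)*(p - 3)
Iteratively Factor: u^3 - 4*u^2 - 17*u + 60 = (u - 5)*(u^2 + u - 12) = (u - 5)*(u + 4)*(u - 3)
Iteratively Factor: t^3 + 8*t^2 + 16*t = (t + 4)*(t^2 + 4*t) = t*(t + 4)*(t + 4)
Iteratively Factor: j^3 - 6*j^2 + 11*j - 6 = (j - 3)*(j^2 - 3*j + 2) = (j - 3)*(j - 1)*(j - 2)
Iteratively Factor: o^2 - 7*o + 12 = (o - 3)*(o - 4)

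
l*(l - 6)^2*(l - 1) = l^4 - 13*l^3 + 48*l^2 - 36*l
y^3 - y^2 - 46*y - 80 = (y - 8)*(y + 2)*(y + 5)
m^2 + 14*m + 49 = (m + 7)^2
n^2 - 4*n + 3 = (n - 3)*(n - 1)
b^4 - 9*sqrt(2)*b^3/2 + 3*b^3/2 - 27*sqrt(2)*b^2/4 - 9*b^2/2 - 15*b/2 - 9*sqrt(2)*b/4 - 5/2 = (b + 1/2)*(b + 1)*(b - 5*sqrt(2))*(b + sqrt(2)/2)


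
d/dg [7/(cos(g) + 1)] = 7*sin(g)/(cos(g) + 1)^2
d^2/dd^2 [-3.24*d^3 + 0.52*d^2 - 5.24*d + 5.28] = 1.04 - 19.44*d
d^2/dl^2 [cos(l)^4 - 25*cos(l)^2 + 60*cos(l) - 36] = -16*sin(l)^4 - 80*sin(l)^2 - 60*cos(l) + 46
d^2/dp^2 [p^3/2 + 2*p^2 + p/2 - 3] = 3*p + 4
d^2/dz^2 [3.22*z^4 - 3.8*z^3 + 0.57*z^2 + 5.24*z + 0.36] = 38.64*z^2 - 22.8*z + 1.14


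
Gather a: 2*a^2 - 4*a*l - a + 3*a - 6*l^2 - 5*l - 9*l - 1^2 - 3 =2*a^2 + a*(2 - 4*l) - 6*l^2 - 14*l - 4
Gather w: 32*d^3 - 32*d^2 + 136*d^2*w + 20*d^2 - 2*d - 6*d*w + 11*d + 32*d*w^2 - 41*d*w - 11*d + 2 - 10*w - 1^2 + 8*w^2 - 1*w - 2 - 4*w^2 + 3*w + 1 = 32*d^3 - 12*d^2 - 2*d + w^2*(32*d + 4) + w*(136*d^2 - 47*d - 8)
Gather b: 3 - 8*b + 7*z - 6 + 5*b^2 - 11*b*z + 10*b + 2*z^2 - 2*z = 5*b^2 + b*(2 - 11*z) + 2*z^2 + 5*z - 3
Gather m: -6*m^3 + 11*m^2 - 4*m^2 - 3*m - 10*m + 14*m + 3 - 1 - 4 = -6*m^3 + 7*m^2 + m - 2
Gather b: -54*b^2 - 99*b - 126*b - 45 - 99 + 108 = -54*b^2 - 225*b - 36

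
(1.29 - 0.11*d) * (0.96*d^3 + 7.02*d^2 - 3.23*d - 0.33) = -0.1056*d^4 + 0.4662*d^3 + 9.4111*d^2 - 4.1304*d - 0.4257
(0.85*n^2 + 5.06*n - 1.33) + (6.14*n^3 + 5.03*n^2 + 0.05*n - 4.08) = 6.14*n^3 + 5.88*n^2 + 5.11*n - 5.41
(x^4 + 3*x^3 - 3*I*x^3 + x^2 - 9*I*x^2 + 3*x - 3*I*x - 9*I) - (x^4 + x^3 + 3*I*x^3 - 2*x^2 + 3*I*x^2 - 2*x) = 2*x^3 - 6*I*x^3 + 3*x^2 - 12*I*x^2 + 5*x - 3*I*x - 9*I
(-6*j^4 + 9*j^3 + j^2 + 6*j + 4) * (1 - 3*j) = 18*j^5 - 33*j^4 + 6*j^3 - 17*j^2 - 6*j + 4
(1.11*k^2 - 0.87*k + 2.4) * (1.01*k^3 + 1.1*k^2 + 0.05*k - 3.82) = 1.1211*k^5 + 0.3423*k^4 + 1.5225*k^3 - 1.6437*k^2 + 3.4434*k - 9.168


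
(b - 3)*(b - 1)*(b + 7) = b^3 + 3*b^2 - 25*b + 21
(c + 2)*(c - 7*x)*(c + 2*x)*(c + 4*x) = c^4 - c^3*x + 2*c^3 - 34*c^2*x^2 - 2*c^2*x - 56*c*x^3 - 68*c*x^2 - 112*x^3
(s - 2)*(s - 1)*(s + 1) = s^3 - 2*s^2 - s + 2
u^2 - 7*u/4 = u*(u - 7/4)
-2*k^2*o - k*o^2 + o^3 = o*(-2*k + o)*(k + o)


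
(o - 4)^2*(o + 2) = o^3 - 6*o^2 + 32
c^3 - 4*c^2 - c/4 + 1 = (c - 4)*(c - 1/2)*(c + 1/2)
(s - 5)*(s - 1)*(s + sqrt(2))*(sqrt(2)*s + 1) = sqrt(2)*s^4 - 6*sqrt(2)*s^3 + 3*s^3 - 18*s^2 + 6*sqrt(2)*s^2 - 6*sqrt(2)*s + 15*s + 5*sqrt(2)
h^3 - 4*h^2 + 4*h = h*(h - 2)^2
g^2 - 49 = (g - 7)*(g + 7)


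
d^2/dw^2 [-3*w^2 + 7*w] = -6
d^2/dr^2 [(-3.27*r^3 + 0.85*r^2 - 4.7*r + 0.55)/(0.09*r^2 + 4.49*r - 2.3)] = (2.77555756156289e-17*r^5 - 133.963944*r^3 + 203.69817*r^2 - 108.29367*r - 65.67699)/(0.000729*r^6 + 0.109107*r^5 + 5.387337*r^4 + 84.942269*r^3 - 137.67639*r^2 + 71.2563*r - 12.167)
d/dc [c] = 1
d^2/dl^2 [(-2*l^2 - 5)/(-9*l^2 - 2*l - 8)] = 2*(-36*l^3 + 783*l^2 + 270*l - 212)/(729*l^6 + 486*l^5 + 2052*l^4 + 872*l^3 + 1824*l^2 + 384*l + 512)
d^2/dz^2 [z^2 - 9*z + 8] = 2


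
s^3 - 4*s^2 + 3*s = s*(s - 3)*(s - 1)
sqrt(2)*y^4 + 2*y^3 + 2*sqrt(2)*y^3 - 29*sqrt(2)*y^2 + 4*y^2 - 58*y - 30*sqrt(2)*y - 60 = (y - 5)*(y + 6)*(y + sqrt(2))*(sqrt(2)*y + sqrt(2))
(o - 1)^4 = o^4 - 4*o^3 + 6*o^2 - 4*o + 1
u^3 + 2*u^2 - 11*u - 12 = (u - 3)*(u + 1)*(u + 4)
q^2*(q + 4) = q^3 + 4*q^2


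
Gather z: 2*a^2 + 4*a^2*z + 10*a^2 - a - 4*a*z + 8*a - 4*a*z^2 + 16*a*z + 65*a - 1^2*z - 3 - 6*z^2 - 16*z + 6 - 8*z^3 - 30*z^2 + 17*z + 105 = 12*a^2 + 72*a - 8*z^3 + z^2*(-4*a - 36) + z*(4*a^2 + 12*a) + 108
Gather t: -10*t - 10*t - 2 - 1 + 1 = -20*t - 2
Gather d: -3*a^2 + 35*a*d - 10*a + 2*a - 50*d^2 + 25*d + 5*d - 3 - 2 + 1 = -3*a^2 - 8*a - 50*d^2 + d*(35*a + 30) - 4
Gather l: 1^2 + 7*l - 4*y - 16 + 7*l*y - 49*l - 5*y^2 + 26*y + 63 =l*(7*y - 42) - 5*y^2 + 22*y + 48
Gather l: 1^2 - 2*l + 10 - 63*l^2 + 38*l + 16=-63*l^2 + 36*l + 27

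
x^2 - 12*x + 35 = (x - 7)*(x - 5)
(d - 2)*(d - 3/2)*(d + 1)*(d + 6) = d^4 + 7*d^3/2 - 31*d^2/2 + 18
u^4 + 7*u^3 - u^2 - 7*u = u*(u - 1)*(u + 1)*(u + 7)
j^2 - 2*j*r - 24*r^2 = (j - 6*r)*(j + 4*r)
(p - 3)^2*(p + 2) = p^3 - 4*p^2 - 3*p + 18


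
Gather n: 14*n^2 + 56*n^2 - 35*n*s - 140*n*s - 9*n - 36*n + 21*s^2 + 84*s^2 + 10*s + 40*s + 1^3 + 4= 70*n^2 + n*(-175*s - 45) + 105*s^2 + 50*s + 5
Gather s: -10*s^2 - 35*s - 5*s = -10*s^2 - 40*s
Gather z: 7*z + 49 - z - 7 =6*z + 42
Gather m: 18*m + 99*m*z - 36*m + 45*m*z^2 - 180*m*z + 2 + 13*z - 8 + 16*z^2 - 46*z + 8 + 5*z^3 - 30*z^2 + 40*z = m*(45*z^2 - 81*z - 18) + 5*z^3 - 14*z^2 + 7*z + 2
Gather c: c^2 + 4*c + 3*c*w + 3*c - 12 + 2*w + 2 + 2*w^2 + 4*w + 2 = c^2 + c*(3*w + 7) + 2*w^2 + 6*w - 8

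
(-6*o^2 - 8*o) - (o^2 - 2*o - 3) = -7*o^2 - 6*o + 3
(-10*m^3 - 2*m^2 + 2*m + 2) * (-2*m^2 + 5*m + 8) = 20*m^5 - 46*m^4 - 94*m^3 - 10*m^2 + 26*m + 16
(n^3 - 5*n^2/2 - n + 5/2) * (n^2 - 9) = n^5 - 5*n^4/2 - 10*n^3 + 25*n^2 + 9*n - 45/2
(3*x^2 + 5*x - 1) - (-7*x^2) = 10*x^2 + 5*x - 1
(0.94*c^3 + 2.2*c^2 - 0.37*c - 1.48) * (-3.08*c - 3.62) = -2.8952*c^4 - 10.1788*c^3 - 6.8244*c^2 + 5.8978*c + 5.3576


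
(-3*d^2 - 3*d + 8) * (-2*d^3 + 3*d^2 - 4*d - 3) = 6*d^5 - 3*d^4 - 13*d^3 + 45*d^2 - 23*d - 24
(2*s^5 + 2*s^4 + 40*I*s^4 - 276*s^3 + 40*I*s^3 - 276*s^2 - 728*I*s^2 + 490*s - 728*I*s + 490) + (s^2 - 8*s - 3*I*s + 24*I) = 2*s^5 + 2*s^4 + 40*I*s^4 - 276*s^3 + 40*I*s^3 - 275*s^2 - 728*I*s^2 + 482*s - 731*I*s + 490 + 24*I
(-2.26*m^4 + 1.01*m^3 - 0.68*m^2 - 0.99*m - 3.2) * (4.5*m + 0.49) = -10.17*m^5 + 3.4376*m^4 - 2.5651*m^3 - 4.7882*m^2 - 14.8851*m - 1.568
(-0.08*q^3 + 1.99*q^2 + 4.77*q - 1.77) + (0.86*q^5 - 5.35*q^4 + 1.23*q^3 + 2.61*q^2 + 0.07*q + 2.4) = 0.86*q^5 - 5.35*q^4 + 1.15*q^3 + 4.6*q^2 + 4.84*q + 0.63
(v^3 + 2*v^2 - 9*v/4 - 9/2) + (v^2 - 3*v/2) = v^3 + 3*v^2 - 15*v/4 - 9/2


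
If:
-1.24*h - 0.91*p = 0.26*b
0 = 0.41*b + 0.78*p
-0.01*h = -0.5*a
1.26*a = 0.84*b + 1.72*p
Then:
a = 0.00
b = 0.00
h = 0.00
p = 0.00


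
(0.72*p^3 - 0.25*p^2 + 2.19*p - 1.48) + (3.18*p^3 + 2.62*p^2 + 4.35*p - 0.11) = 3.9*p^3 + 2.37*p^2 + 6.54*p - 1.59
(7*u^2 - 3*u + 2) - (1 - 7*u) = 7*u^2 + 4*u + 1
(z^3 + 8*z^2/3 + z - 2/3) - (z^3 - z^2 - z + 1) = 11*z^2/3 + 2*z - 5/3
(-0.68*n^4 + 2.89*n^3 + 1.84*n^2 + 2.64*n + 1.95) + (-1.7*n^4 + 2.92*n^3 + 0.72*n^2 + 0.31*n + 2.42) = -2.38*n^4 + 5.81*n^3 + 2.56*n^2 + 2.95*n + 4.37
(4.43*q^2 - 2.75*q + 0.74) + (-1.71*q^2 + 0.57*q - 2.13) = 2.72*q^2 - 2.18*q - 1.39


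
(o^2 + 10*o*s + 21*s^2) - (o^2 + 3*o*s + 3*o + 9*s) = 7*o*s - 3*o + 21*s^2 - 9*s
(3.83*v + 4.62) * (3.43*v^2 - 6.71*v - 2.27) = 13.1369*v^3 - 9.8527*v^2 - 39.6943*v - 10.4874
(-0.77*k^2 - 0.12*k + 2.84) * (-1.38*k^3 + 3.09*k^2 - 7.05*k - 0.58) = 1.0626*k^5 - 2.2137*k^4 + 1.1385*k^3 + 10.0682*k^2 - 19.9524*k - 1.6472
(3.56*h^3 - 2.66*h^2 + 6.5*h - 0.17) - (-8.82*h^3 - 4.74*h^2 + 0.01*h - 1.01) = 12.38*h^3 + 2.08*h^2 + 6.49*h + 0.84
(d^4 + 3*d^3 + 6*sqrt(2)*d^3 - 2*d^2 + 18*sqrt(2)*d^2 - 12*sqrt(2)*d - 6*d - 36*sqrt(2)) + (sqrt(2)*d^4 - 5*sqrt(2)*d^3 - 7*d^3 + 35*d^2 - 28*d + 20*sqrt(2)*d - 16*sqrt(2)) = d^4 + sqrt(2)*d^4 - 4*d^3 + sqrt(2)*d^3 + 18*sqrt(2)*d^2 + 33*d^2 - 34*d + 8*sqrt(2)*d - 52*sqrt(2)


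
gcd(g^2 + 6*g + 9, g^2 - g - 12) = g + 3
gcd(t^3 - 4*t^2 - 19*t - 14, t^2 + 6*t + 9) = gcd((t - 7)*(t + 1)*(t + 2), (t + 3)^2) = 1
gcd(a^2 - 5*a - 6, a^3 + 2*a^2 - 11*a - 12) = a + 1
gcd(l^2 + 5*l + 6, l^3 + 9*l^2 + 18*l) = l + 3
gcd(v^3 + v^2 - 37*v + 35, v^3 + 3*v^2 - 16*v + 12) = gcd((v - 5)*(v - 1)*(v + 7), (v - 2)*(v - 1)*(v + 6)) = v - 1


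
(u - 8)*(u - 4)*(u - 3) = u^3 - 15*u^2 + 68*u - 96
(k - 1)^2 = k^2 - 2*k + 1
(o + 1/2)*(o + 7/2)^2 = o^3 + 15*o^2/2 + 63*o/4 + 49/8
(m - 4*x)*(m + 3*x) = m^2 - m*x - 12*x^2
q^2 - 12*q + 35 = (q - 7)*(q - 5)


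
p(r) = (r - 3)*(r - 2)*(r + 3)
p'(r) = (r - 3)*(r - 2) + (r - 3)*(r + 3) + (r - 2)*(r + 3)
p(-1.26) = 24.16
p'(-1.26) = 0.80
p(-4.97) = -109.44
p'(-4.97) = 84.98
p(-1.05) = 24.09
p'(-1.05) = -1.49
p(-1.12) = 24.17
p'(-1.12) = -0.76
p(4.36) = 23.62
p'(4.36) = 30.59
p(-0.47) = 21.68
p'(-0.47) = -6.46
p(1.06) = 7.40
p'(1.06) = -9.87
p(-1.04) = 24.07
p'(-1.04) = -1.60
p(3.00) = 0.00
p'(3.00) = 6.00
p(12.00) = 1350.00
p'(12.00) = 375.00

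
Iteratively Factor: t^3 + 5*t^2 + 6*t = (t)*(t^2 + 5*t + 6) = t*(t + 3)*(t + 2)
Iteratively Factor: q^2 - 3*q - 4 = (q - 4)*(q + 1)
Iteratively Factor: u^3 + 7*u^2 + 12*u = (u + 3)*(u^2 + 4*u) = u*(u + 3)*(u + 4)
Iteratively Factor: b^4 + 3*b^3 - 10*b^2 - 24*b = (b - 3)*(b^3 + 6*b^2 + 8*b) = (b - 3)*(b + 2)*(b^2 + 4*b) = (b - 3)*(b + 2)*(b + 4)*(b)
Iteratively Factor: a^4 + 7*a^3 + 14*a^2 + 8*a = (a + 2)*(a^3 + 5*a^2 + 4*a) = a*(a + 2)*(a^2 + 5*a + 4) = a*(a + 2)*(a + 4)*(a + 1)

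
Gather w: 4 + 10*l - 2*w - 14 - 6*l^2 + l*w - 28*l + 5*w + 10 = -6*l^2 - 18*l + w*(l + 3)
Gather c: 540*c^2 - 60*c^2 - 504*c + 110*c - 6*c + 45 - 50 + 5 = 480*c^2 - 400*c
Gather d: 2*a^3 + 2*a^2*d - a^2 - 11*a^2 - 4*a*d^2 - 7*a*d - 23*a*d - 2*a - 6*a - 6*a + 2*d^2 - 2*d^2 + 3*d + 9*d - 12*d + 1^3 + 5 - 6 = 2*a^3 - 12*a^2 - 4*a*d^2 - 14*a + d*(2*a^2 - 30*a)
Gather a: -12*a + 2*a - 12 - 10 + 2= -10*a - 20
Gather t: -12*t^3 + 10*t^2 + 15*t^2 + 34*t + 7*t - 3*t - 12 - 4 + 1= -12*t^3 + 25*t^2 + 38*t - 15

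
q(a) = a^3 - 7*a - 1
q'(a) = 3*a^2 - 7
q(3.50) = 17.38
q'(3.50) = 29.75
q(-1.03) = 5.12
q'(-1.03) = -3.82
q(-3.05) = -8.02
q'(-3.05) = 20.91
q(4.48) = 57.56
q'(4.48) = 53.21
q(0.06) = -1.42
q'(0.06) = -6.99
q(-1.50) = 6.12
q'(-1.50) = -0.25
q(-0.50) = 2.38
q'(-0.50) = -6.25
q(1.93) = -7.32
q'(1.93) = 4.17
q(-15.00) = -3271.00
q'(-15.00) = 668.00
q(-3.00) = -7.00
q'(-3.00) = 20.00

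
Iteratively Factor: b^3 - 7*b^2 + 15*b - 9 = (b - 3)*(b^2 - 4*b + 3) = (b - 3)*(b - 1)*(b - 3)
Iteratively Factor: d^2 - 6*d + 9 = (d - 3)*(d - 3)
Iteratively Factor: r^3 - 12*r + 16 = (r + 4)*(r^2 - 4*r + 4) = (r - 2)*(r + 4)*(r - 2)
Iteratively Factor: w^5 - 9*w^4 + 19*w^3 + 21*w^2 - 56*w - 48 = (w + 1)*(w^4 - 10*w^3 + 29*w^2 - 8*w - 48) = (w + 1)^2*(w^3 - 11*w^2 + 40*w - 48) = (w - 4)*(w + 1)^2*(w^2 - 7*w + 12) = (w - 4)*(w - 3)*(w + 1)^2*(w - 4)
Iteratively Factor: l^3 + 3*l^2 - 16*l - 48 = (l - 4)*(l^2 + 7*l + 12) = (l - 4)*(l + 3)*(l + 4)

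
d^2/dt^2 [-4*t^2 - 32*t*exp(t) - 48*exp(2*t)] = -32*t*exp(t) - 192*exp(2*t) - 64*exp(t) - 8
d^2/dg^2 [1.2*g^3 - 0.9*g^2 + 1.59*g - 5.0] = 7.2*g - 1.8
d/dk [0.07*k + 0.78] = 0.0700000000000000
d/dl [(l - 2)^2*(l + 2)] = (l - 2)*(3*l + 2)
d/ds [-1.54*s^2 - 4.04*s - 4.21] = -3.08*s - 4.04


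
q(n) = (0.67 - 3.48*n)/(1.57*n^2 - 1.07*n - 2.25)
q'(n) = (0.67 - 3.48*n)*(1.07 - 3.14*n)/(1.57*n^2 - 1.07*n - 2.25)^2 - 3.48/(1.57*n^2 - 1.07*n - 2.25) = (5.4636*n^2 - 2.1038*n + 8.5469)/(2.4649*n^4 - 3.3598*n^3 - 5.9201*n^2 + 4.815*n + 5.0625)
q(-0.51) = -1.89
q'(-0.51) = 6.57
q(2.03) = -3.12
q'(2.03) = 6.39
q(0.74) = 0.87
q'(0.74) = 2.10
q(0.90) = 1.27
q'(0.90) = 2.94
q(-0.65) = -3.29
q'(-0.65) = 15.39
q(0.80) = 1.01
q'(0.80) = 2.35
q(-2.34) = 1.00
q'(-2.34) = 0.55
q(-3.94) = 0.55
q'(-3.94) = 0.15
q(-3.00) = 0.74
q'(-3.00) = 0.28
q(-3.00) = 0.74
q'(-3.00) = 0.28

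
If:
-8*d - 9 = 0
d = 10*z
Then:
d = -9/8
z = -9/80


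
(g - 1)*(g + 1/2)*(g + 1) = g^3 + g^2/2 - g - 1/2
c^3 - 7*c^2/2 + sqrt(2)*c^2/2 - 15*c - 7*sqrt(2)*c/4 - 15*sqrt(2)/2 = (c - 6)*(c + 5/2)*(c + sqrt(2)/2)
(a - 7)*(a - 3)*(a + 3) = a^3 - 7*a^2 - 9*a + 63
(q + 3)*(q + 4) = q^2 + 7*q + 12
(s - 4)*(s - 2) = s^2 - 6*s + 8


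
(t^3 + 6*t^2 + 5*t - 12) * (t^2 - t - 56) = t^5 + 5*t^4 - 57*t^3 - 353*t^2 - 268*t + 672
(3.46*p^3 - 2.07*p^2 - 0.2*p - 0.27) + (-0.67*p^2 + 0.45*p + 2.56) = 3.46*p^3 - 2.74*p^2 + 0.25*p + 2.29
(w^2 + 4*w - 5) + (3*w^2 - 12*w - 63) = 4*w^2 - 8*w - 68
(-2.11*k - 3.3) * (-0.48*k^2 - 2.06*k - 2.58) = 1.0128*k^3 + 5.9306*k^2 + 12.2418*k + 8.514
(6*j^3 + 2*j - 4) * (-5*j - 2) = -30*j^4 - 12*j^3 - 10*j^2 + 16*j + 8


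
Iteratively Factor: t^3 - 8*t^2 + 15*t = (t)*(t^2 - 8*t + 15) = t*(t - 3)*(t - 5)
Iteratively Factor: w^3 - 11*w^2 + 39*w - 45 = (w - 3)*(w^2 - 8*w + 15) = (w - 3)^2*(w - 5)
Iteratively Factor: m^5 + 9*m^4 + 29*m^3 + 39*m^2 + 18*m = (m)*(m^4 + 9*m^3 + 29*m^2 + 39*m + 18) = m*(m + 3)*(m^3 + 6*m^2 + 11*m + 6) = m*(m + 3)^2*(m^2 + 3*m + 2) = m*(m + 1)*(m + 3)^2*(m + 2)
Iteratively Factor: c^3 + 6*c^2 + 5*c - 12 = (c + 4)*(c^2 + 2*c - 3) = (c + 3)*(c + 4)*(c - 1)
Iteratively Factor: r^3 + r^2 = (r + 1)*(r^2) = r*(r + 1)*(r)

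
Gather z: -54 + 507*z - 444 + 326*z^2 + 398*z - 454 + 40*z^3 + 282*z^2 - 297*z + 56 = 40*z^3 + 608*z^2 + 608*z - 896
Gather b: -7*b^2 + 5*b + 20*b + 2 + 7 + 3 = -7*b^2 + 25*b + 12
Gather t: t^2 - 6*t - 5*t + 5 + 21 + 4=t^2 - 11*t + 30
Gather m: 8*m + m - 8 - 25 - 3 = 9*m - 36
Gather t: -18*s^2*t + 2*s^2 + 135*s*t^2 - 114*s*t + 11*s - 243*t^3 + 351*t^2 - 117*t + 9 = 2*s^2 + 11*s - 243*t^3 + t^2*(135*s + 351) + t*(-18*s^2 - 114*s - 117) + 9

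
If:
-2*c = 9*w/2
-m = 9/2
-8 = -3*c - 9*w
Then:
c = -8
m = -9/2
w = 32/9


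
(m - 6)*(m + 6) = m^2 - 36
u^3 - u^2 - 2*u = u*(u - 2)*(u + 1)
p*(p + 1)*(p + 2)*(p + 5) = p^4 + 8*p^3 + 17*p^2 + 10*p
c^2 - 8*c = c*(c - 8)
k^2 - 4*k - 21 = (k - 7)*(k + 3)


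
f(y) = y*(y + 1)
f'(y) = 2*y + 1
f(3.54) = 16.07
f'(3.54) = 8.08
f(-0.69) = -0.21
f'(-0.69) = -0.38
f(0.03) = 0.03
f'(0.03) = 1.06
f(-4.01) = 12.07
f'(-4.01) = -7.02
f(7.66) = 66.34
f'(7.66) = 16.32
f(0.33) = 0.44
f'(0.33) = 1.66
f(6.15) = 43.97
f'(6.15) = 13.30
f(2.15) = 6.77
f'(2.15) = 5.30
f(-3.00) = 6.00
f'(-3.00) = -5.00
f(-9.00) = 72.00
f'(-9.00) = -17.00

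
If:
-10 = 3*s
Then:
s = -10/3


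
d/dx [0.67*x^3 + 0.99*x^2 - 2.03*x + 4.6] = 2.01*x^2 + 1.98*x - 2.03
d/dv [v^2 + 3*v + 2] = 2*v + 3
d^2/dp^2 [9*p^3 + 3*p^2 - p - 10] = 54*p + 6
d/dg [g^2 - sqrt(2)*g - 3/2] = 2*g - sqrt(2)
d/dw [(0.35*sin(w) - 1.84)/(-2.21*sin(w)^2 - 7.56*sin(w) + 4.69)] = (0.7735*sin(w)^2 - 8.1328*sin(w) - 12.2689)*cos(w)/(4.8841*sin(w)^4 + 33.4152*sin(w)^3 + 36.4238*sin(w)^2 - 70.9128*sin(w) + 21.9961)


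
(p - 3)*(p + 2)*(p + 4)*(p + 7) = p^4 + 10*p^3 + 11*p^2 - 94*p - 168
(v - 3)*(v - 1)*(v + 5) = v^3 + v^2 - 17*v + 15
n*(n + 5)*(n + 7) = n^3 + 12*n^2 + 35*n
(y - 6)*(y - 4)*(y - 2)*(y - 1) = y^4 - 13*y^3 + 56*y^2 - 92*y + 48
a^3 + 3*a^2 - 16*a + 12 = (a - 2)*(a - 1)*(a + 6)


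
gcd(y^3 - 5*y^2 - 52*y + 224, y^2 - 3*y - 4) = y - 4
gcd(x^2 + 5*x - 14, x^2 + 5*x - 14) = x^2 + 5*x - 14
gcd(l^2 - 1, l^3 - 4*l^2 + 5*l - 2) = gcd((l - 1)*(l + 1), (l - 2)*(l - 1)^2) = l - 1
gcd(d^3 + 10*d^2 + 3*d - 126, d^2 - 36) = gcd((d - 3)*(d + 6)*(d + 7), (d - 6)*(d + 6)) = d + 6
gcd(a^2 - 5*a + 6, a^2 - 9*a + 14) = a - 2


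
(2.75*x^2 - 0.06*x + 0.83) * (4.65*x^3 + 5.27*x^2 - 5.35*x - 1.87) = 12.7875*x^5 + 14.2135*x^4 - 11.1692*x^3 - 0.447400000000001*x^2 - 4.3283*x - 1.5521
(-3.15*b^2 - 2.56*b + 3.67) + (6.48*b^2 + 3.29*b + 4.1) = 3.33*b^2 + 0.73*b + 7.77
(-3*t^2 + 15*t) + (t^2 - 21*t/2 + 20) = -2*t^2 + 9*t/2 + 20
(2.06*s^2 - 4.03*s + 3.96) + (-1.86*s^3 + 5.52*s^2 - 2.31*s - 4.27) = -1.86*s^3 + 7.58*s^2 - 6.34*s - 0.31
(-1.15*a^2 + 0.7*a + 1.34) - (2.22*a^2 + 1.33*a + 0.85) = -3.37*a^2 - 0.63*a + 0.49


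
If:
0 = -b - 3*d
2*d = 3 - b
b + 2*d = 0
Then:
No Solution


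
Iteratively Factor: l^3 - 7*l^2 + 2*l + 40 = (l - 4)*(l^2 - 3*l - 10) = (l - 4)*(l + 2)*(l - 5)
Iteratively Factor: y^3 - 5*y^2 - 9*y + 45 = (y + 3)*(y^2 - 8*y + 15) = (y - 5)*(y + 3)*(y - 3)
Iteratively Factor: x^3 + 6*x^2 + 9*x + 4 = (x + 4)*(x^2 + 2*x + 1) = (x + 1)*(x + 4)*(x + 1)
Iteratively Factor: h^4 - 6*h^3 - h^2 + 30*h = (h - 5)*(h^3 - h^2 - 6*h) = (h - 5)*(h + 2)*(h^2 - 3*h) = h*(h - 5)*(h + 2)*(h - 3)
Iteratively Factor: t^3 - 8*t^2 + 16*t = (t)*(t^2 - 8*t + 16) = t*(t - 4)*(t - 4)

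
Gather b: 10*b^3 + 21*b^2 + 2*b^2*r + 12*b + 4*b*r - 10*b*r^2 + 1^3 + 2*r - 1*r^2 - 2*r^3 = 10*b^3 + b^2*(2*r + 21) + b*(-10*r^2 + 4*r + 12) - 2*r^3 - r^2 + 2*r + 1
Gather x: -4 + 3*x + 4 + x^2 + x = x^2 + 4*x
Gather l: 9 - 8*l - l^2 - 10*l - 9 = -l^2 - 18*l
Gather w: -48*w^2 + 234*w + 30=-48*w^2 + 234*w + 30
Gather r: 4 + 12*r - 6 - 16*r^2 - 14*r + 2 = -16*r^2 - 2*r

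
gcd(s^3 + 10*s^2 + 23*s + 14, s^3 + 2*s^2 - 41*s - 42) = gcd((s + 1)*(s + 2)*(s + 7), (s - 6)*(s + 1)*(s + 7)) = s^2 + 8*s + 7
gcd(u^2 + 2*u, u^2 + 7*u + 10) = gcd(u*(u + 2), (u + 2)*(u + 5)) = u + 2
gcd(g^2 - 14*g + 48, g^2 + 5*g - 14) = 1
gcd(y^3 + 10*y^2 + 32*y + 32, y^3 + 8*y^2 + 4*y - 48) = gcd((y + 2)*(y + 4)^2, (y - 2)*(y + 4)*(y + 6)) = y + 4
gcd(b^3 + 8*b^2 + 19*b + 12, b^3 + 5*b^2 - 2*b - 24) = b^2 + 7*b + 12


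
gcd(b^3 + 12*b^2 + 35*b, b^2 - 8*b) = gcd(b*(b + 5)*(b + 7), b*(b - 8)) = b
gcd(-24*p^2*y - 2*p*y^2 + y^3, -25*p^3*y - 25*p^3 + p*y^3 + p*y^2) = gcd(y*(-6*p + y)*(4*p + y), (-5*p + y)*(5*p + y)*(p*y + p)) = 1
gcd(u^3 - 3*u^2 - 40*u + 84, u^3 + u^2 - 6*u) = u - 2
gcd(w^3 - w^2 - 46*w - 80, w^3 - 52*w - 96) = w^2 - 6*w - 16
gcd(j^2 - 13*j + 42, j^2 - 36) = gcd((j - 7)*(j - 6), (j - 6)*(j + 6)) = j - 6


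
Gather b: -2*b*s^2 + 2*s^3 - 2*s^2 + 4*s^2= -2*b*s^2 + 2*s^3 + 2*s^2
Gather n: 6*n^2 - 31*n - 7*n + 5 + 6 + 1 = 6*n^2 - 38*n + 12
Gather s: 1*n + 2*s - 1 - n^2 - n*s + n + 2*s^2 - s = -n^2 + 2*n + 2*s^2 + s*(1 - n) - 1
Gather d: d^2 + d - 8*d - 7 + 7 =d^2 - 7*d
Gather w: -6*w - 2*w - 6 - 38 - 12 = -8*w - 56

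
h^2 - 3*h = h*(h - 3)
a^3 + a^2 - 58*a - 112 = (a - 8)*(a + 2)*(a + 7)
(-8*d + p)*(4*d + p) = -32*d^2 - 4*d*p + p^2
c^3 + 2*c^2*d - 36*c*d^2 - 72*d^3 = (c - 6*d)*(c + 2*d)*(c + 6*d)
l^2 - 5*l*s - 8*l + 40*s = (l - 8)*(l - 5*s)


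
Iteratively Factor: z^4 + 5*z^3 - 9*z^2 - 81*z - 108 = (z + 3)*(z^3 + 2*z^2 - 15*z - 36) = (z + 3)^2*(z^2 - z - 12) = (z - 4)*(z + 3)^2*(z + 3)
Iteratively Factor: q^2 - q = (q - 1)*(q)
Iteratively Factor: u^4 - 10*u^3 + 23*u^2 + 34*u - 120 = (u - 5)*(u^3 - 5*u^2 - 2*u + 24) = (u - 5)*(u - 3)*(u^2 - 2*u - 8) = (u - 5)*(u - 4)*(u - 3)*(u + 2)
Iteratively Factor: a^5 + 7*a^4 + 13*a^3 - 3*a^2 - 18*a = (a + 3)*(a^4 + 4*a^3 + a^2 - 6*a) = (a + 2)*(a + 3)*(a^3 + 2*a^2 - 3*a) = (a - 1)*(a + 2)*(a + 3)*(a^2 + 3*a) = (a - 1)*(a + 2)*(a + 3)^2*(a)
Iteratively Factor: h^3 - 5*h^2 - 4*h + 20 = (h - 2)*(h^2 - 3*h - 10) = (h - 5)*(h - 2)*(h + 2)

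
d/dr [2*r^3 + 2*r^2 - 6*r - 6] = 6*r^2 + 4*r - 6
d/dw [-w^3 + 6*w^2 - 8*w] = -3*w^2 + 12*w - 8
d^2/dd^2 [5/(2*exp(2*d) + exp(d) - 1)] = 5*(2*(4*exp(d) + 1)^2*exp(d) - (8*exp(d) + 1)*(2*exp(2*d) + exp(d) - 1))*exp(d)/(2*exp(2*d) + exp(d) - 1)^3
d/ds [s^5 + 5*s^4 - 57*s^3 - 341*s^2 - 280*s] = 5*s^4 + 20*s^3 - 171*s^2 - 682*s - 280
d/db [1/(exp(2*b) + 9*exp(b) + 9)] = (-2*exp(b) - 9)*exp(b)/(exp(2*b) + 9*exp(b) + 9)^2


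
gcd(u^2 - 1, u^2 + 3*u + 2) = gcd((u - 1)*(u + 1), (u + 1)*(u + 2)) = u + 1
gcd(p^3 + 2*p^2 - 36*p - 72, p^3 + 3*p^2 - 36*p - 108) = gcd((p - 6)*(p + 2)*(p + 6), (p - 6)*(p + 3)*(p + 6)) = p^2 - 36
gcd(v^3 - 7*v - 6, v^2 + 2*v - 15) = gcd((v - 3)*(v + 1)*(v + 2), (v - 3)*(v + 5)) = v - 3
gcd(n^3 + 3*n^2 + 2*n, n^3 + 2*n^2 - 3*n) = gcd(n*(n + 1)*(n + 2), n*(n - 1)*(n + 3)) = n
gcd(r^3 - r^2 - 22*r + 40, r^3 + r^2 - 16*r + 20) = r^2 + 3*r - 10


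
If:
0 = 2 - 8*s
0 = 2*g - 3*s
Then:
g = 3/8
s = 1/4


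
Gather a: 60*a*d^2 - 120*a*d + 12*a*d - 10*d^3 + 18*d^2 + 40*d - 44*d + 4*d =a*(60*d^2 - 108*d) - 10*d^3 + 18*d^2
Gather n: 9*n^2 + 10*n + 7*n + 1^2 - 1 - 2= 9*n^2 + 17*n - 2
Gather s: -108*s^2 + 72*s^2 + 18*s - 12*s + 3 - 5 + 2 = -36*s^2 + 6*s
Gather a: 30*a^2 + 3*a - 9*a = 30*a^2 - 6*a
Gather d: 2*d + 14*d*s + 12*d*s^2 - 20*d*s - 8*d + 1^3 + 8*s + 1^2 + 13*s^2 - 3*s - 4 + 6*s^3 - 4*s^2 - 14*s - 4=d*(12*s^2 - 6*s - 6) + 6*s^3 + 9*s^2 - 9*s - 6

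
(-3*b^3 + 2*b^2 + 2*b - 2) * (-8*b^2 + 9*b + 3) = 24*b^5 - 43*b^4 - 7*b^3 + 40*b^2 - 12*b - 6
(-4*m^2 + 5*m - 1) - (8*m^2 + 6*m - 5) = -12*m^2 - m + 4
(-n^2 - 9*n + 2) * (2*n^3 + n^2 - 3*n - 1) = -2*n^5 - 19*n^4 - 2*n^3 + 30*n^2 + 3*n - 2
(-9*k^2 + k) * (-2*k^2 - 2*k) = 18*k^4 + 16*k^3 - 2*k^2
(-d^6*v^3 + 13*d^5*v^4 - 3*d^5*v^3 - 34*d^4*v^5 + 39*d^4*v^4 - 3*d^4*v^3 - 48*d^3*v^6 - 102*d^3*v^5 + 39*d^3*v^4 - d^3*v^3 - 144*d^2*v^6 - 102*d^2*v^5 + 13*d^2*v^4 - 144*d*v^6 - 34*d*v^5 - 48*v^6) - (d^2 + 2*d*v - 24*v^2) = -d^6*v^3 + 13*d^5*v^4 - 3*d^5*v^3 - 34*d^4*v^5 + 39*d^4*v^4 - 3*d^4*v^3 - 48*d^3*v^6 - 102*d^3*v^5 + 39*d^3*v^4 - d^3*v^3 - 144*d^2*v^6 - 102*d^2*v^5 + 13*d^2*v^4 - d^2 - 144*d*v^6 - 34*d*v^5 - 2*d*v - 48*v^6 + 24*v^2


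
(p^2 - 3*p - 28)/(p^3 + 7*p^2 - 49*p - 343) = (p + 4)/(p^2 + 14*p + 49)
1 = 1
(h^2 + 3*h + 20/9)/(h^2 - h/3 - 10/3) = (h + 4/3)/(h - 2)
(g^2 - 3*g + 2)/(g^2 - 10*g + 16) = (g - 1)/(g - 8)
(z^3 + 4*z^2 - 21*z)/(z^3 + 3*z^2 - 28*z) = (z - 3)/(z - 4)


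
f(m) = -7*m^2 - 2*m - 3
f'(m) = -14*m - 2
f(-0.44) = -3.48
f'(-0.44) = 4.16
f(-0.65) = -4.66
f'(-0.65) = 7.10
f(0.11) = -3.30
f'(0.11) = -3.54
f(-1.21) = -10.83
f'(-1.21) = 14.94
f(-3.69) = -90.93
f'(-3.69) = 49.66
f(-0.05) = -2.92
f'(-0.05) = -1.30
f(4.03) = -124.75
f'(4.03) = -58.42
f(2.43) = -49.19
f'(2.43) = -36.02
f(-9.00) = -552.00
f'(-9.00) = 124.00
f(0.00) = -3.00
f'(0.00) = -2.00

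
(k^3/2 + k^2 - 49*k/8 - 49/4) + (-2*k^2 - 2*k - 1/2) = k^3/2 - k^2 - 65*k/8 - 51/4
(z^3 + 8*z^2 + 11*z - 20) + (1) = z^3 + 8*z^2 + 11*z - 19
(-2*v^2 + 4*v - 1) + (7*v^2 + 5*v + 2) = 5*v^2 + 9*v + 1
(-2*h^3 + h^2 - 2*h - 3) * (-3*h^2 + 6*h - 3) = 6*h^5 - 15*h^4 + 18*h^3 - 6*h^2 - 12*h + 9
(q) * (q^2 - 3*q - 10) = q^3 - 3*q^2 - 10*q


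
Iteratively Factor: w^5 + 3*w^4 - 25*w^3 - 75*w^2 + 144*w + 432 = (w + 4)*(w^4 - w^3 - 21*w^2 + 9*w + 108) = (w + 3)*(w + 4)*(w^3 - 4*w^2 - 9*w + 36) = (w - 4)*(w + 3)*(w + 4)*(w^2 - 9) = (w - 4)*(w - 3)*(w + 3)*(w + 4)*(w + 3)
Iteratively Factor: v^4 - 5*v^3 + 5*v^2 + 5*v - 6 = (v + 1)*(v^3 - 6*v^2 + 11*v - 6) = (v - 3)*(v + 1)*(v^2 - 3*v + 2) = (v - 3)*(v - 1)*(v + 1)*(v - 2)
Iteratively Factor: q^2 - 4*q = (q - 4)*(q)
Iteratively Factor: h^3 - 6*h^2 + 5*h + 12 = (h - 3)*(h^2 - 3*h - 4) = (h - 3)*(h + 1)*(h - 4)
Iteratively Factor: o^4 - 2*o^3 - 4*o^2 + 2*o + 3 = (o - 1)*(o^3 - o^2 - 5*o - 3) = (o - 3)*(o - 1)*(o^2 + 2*o + 1) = (o - 3)*(o - 1)*(o + 1)*(o + 1)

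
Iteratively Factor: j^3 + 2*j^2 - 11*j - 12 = (j - 3)*(j^2 + 5*j + 4) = (j - 3)*(j + 4)*(j + 1)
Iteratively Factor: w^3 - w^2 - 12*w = (w + 3)*(w^2 - 4*w) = (w - 4)*(w + 3)*(w)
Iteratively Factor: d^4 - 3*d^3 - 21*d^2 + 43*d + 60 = (d - 5)*(d^3 + 2*d^2 - 11*d - 12) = (d - 5)*(d + 1)*(d^2 + d - 12) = (d - 5)*(d + 1)*(d + 4)*(d - 3)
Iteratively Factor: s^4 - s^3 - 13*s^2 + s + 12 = (s + 3)*(s^3 - 4*s^2 - s + 4) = (s - 1)*(s + 3)*(s^2 - 3*s - 4) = (s - 1)*(s + 1)*(s + 3)*(s - 4)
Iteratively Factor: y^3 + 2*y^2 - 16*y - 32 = (y + 4)*(y^2 - 2*y - 8) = (y - 4)*(y + 4)*(y + 2)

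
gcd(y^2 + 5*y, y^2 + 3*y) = y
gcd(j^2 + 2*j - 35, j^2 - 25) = j - 5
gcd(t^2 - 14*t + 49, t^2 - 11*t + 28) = t - 7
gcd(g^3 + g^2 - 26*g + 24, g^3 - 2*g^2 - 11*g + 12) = g^2 - 5*g + 4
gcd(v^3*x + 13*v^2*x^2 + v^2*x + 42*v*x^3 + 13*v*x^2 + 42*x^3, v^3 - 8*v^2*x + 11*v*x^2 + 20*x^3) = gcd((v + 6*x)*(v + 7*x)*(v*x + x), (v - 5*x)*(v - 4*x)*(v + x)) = 1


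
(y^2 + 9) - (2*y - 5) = y^2 - 2*y + 14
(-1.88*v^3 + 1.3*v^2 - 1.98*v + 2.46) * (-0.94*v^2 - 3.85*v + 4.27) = 1.7672*v^5 + 6.016*v^4 - 11.1714*v^3 + 10.8616*v^2 - 17.9256*v + 10.5042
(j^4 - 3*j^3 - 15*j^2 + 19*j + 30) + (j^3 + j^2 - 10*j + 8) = j^4 - 2*j^3 - 14*j^2 + 9*j + 38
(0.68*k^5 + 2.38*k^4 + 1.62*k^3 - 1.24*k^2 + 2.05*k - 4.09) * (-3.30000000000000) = -2.244*k^5 - 7.854*k^4 - 5.346*k^3 + 4.092*k^2 - 6.765*k + 13.497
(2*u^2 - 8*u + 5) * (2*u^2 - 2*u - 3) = 4*u^4 - 20*u^3 + 20*u^2 + 14*u - 15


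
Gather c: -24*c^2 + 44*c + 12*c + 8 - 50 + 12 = -24*c^2 + 56*c - 30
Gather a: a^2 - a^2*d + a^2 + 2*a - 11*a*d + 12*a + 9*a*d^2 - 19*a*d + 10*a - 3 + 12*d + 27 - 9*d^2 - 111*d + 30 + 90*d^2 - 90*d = a^2*(2 - d) + a*(9*d^2 - 30*d + 24) + 81*d^2 - 189*d + 54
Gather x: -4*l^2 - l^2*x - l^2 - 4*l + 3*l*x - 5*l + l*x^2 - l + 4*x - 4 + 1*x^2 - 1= -5*l^2 - 10*l + x^2*(l + 1) + x*(-l^2 + 3*l + 4) - 5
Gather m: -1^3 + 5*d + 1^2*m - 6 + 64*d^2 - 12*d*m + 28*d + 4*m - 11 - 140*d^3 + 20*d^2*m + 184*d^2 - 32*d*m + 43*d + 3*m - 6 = -140*d^3 + 248*d^2 + 76*d + m*(20*d^2 - 44*d + 8) - 24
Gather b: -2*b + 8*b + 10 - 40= 6*b - 30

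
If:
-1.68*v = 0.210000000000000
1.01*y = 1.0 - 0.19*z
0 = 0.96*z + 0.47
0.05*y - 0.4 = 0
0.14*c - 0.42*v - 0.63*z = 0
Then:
No Solution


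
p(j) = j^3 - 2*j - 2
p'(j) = 3*j^2 - 2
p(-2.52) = -12.96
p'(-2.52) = 17.05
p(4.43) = 76.08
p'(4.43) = 56.87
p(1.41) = -2.02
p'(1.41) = 3.96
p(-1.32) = -1.66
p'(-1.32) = 3.23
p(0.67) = -3.04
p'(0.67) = -0.65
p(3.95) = 51.73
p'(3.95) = 44.81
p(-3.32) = -31.95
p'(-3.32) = 31.07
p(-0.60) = -1.02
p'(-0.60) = -0.92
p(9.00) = 709.00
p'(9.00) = 241.00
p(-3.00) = -23.00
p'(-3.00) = 25.00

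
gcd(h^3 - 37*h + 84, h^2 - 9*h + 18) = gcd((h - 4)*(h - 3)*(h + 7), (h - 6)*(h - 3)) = h - 3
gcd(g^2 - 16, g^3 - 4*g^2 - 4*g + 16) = g - 4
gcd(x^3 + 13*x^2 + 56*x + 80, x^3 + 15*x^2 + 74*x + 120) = x^2 + 9*x + 20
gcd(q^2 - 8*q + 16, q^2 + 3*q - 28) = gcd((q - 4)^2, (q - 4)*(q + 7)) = q - 4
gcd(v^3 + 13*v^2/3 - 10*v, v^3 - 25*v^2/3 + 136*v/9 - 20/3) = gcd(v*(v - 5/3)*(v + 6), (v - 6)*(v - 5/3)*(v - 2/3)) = v - 5/3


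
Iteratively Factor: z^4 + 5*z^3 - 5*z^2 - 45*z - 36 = (z + 4)*(z^3 + z^2 - 9*z - 9) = (z - 3)*(z + 4)*(z^2 + 4*z + 3) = (z - 3)*(z + 1)*(z + 4)*(z + 3)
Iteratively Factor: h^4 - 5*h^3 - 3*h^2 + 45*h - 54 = (h - 3)*(h^3 - 2*h^2 - 9*h + 18) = (h - 3)^2*(h^2 + h - 6) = (h - 3)^2*(h - 2)*(h + 3)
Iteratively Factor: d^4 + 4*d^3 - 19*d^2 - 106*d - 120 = (d - 5)*(d^3 + 9*d^2 + 26*d + 24) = (d - 5)*(d + 2)*(d^2 + 7*d + 12) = (d - 5)*(d + 2)*(d + 4)*(d + 3)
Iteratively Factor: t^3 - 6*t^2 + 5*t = (t - 1)*(t^2 - 5*t) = t*(t - 1)*(t - 5)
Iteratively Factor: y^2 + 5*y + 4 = (y + 1)*(y + 4)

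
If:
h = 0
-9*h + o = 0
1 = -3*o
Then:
No Solution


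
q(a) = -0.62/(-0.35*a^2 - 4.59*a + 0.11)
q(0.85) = 0.15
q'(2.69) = -0.02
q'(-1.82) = -0.04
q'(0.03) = -3642.55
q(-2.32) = -0.07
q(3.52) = 0.03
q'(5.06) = -0.00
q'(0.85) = -0.20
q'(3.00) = -0.01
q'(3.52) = -0.01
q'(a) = -0.62*(0.7*a + 4.59)/(-0.35*a^2 - 4.59*a + 0.11)^2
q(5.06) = 0.02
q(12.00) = 0.01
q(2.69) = 0.04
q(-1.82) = -0.08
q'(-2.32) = -0.02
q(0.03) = 22.13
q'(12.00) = -0.00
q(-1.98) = -0.08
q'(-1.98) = -0.03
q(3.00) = 0.04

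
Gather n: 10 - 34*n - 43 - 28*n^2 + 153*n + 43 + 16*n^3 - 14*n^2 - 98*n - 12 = 16*n^3 - 42*n^2 + 21*n - 2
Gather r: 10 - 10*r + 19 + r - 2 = 27 - 9*r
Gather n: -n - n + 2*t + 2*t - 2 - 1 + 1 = -2*n + 4*t - 2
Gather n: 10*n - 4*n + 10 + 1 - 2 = 6*n + 9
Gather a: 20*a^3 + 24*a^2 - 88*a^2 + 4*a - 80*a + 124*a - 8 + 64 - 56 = 20*a^3 - 64*a^2 + 48*a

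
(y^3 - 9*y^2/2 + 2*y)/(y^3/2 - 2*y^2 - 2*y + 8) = y*(2*y - 1)/(y^2 - 4)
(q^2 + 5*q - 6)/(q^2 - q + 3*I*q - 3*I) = (q + 6)/(q + 3*I)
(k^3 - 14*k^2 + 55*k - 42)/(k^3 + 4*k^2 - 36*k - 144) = (k^2 - 8*k + 7)/(k^2 + 10*k + 24)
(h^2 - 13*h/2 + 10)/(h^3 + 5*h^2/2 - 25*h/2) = (h - 4)/(h*(h + 5))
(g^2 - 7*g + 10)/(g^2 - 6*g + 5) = (g - 2)/(g - 1)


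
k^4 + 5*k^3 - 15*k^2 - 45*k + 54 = (k - 3)*(k - 1)*(k + 3)*(k + 6)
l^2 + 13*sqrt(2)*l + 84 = (l + 6*sqrt(2))*(l + 7*sqrt(2))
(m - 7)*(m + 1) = m^2 - 6*m - 7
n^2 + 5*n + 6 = (n + 2)*(n + 3)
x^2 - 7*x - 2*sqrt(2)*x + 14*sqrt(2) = (x - 7)*(x - 2*sqrt(2))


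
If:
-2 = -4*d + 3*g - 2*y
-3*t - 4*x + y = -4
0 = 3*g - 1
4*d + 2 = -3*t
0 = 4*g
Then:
No Solution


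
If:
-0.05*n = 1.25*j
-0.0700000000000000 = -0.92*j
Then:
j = 0.08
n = -1.90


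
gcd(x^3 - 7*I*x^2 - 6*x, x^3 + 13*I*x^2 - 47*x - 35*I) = 1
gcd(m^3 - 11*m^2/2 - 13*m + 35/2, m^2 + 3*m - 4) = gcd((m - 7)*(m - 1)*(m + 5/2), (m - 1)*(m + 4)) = m - 1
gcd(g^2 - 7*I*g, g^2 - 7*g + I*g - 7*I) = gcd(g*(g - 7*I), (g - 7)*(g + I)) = 1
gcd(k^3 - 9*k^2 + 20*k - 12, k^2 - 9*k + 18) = k - 6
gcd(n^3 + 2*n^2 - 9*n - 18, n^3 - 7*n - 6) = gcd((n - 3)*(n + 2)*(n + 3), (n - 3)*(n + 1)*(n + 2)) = n^2 - n - 6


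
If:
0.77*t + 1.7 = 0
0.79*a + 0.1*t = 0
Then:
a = 0.28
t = -2.21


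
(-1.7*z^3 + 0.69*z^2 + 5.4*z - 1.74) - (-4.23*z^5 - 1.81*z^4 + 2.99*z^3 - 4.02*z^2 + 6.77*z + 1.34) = 4.23*z^5 + 1.81*z^4 - 4.69*z^3 + 4.71*z^2 - 1.37*z - 3.08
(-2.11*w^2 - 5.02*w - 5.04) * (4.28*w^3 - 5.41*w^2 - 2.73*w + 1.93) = -9.0308*w^5 - 10.0705*w^4 + 11.3473*w^3 + 36.8987*w^2 + 4.0706*w - 9.7272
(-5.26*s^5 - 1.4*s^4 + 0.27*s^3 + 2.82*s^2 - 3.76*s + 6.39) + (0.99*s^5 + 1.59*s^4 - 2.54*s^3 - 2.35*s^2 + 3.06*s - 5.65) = -4.27*s^5 + 0.19*s^4 - 2.27*s^3 + 0.47*s^2 - 0.7*s + 0.739999999999999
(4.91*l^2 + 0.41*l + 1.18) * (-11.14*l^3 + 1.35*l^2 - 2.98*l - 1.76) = -54.6974*l^5 + 2.0611*l^4 - 27.2235*l^3 - 8.2704*l^2 - 4.238*l - 2.0768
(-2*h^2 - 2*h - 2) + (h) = -2*h^2 - h - 2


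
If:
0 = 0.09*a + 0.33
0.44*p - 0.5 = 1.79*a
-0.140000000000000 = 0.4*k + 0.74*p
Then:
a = -3.67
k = 25.14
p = -13.78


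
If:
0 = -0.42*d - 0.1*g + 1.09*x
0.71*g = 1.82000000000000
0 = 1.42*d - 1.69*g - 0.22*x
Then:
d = 3.28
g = 2.56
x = 1.50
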